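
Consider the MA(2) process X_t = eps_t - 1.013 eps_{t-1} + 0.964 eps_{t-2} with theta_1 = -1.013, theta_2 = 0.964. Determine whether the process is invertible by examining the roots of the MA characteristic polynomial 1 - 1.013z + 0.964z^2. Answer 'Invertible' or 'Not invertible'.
\text{Invertible}

The MA(q) characteristic polynomial is P(z) = 1 - 1.013z + 0.964z^2.
Invertibility requires all roots to lie outside the unit circle, i.e. |z| > 1 for every root.
Set 1 + (-1.013) z + (0.964) z^2 = 0, i.e. a z^2 + b z + c = 0 with a = 0.964, b = -1.013, c = 1.
Discriminant D = b^2 - 4ac = (-1.013)^2 - 4*(0.964)*1 = 1.026169 - (3.856) = -2.829831.
D < 0, so the roots are the complex-conjugate pair z = (-b +/- i sqrt(-D)) / (2a) = 0.5254 +/- 0.8725i.
For a conjugate pair |z|^2 = z * conj(z) = (product of roots) = c/a = 1/(0.964) = 1.037344, so |z| = sqrt(1.037344) = 1.0185 for both roots.
Moduli of all roots: 1.0185, 1.0185.
All moduli strictly greater than 1? Yes.
Verdict: Invertible.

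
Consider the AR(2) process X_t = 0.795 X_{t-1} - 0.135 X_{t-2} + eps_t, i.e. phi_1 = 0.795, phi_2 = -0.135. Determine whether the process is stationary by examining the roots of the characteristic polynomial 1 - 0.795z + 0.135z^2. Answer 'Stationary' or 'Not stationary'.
\text{Stationary}

The AR(p) characteristic polynomial is P(z) = 1 - 0.795z + 0.135z^2.
Stationarity requires all roots to lie outside the unit circle, i.e. |z| > 1 for every root.
Set 1 + (-0.795) z + (0.135) z^2 = 0, i.e. a z^2 + b z + c = 0 with a = 0.135, b = -0.795, c = 1.
Discriminant D = b^2 - 4ac = (-0.795)^2 - 4*(0.135)*1 = 0.632025 - (0.54) = 0.092025.
D >= 0, so the roots are real: z = (-b +/- sqrt(D)) / (2a) = (0.795 +/- 0.303356) / (0.27).
  z_1 = (0.795 + 0.303356) / (0.27) = 4.068,   |z_1| = 4.068.
  z_2 = (0.795 - 0.303356) / (0.27) = 1.8209,   |z_2| = 1.8209.
Moduli of all roots: 4.0680, 1.8209.
All moduli strictly greater than 1? Yes.
Verdict: Stationary.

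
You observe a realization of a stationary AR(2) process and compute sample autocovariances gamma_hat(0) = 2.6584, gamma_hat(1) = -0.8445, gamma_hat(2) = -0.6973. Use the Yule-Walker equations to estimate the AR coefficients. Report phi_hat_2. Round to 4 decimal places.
\hat\phi_{2} = -0.4040

The Yule-Walker equations for an AR(p) process read, in matrix form,
  Gamma_p phi = r_p,   with   (Gamma_p)_{ij} = gamma(|i - j|),
                       (r_p)_i = gamma(i),   i,j = 1..p.
Substitute the sample gammas (Toeplitz matrix and right-hand side of size 2):
  Gamma_p = [[2.6584, -0.8445], [-0.8445, 2.6584]]
  r_p     = [-0.8445, -0.6973]
Written out:
  2.6584 phi_1 - 0.8445 phi_2 = -0.8445
  -0.8445 phi_1 + 2.6584 phi_2 = -0.6973
Solve by Cramer's rule:
  det = gamma(0)^2 - gamma(1)^2 = (2.6584)^2 - (-0.8445)^2 = 7.06709056 - 0.71318025 = 6.35391031
  phi_hat_1 = [gamma(1) gamma(0) - gamma(1) gamma(2)] / det = [(-0.8445)(2.6584) - (-0.8445)(-0.6973)] / 6.35391031 = -2.83388865 / 6.35391031 = -0.446
  phi_hat_2 = [gamma(0) gamma(2) - gamma(1)^2] / det = [(2.6584)(-0.6973) - (-0.8445)^2] / 6.35391031 = -2.56688257 / 6.35391031 = -0.404
So phi_hat = [-0.4460, -0.4040].
Therefore phi_hat_2 = -0.4040.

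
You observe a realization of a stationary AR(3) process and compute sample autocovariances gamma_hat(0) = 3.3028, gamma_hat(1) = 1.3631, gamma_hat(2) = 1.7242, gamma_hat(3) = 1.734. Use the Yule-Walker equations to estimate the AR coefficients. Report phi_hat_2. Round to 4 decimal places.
\hat\phi_{2} = 0.3450

The Yule-Walker equations for an AR(p) process read, in matrix form,
  Gamma_p phi = r_p,   with   (Gamma_p)_{ij} = gamma(|i - j|),
                       (r_p)_i = gamma(i),   i,j = 1..p.
Substitute the sample gammas (Toeplitz matrix and right-hand side of size 3):
  Gamma_p = [[3.3028, 1.3631, 1.7242], [1.3631, 3.3028, 1.3631], [1.7242, 1.3631, 3.3028]]
  r_p     = [1.3631, 1.7242, 1.734]
Written out (R1..R3):
  (R1) 3.3028 phi_1 + 1.3631 phi_2 + 1.7242 phi_3 = 1.3631
  (R2) 1.3631 phi_1 + 3.3028 phi_2 + 1.3631 phi_3 = 1.7242
  (R3) 1.7242 phi_1 + 1.3631 phi_2 + 3.3028 phi_3 = 1.734
Gaussian elimination:
  R2 <- R2 - (1.3631/3.3028) R1 = R2 - (0.41271) R1:  2.740234 phi_2 + 0.651505 phi_3 = 1.161634
  R3 <- R3 - (1.7242/3.3028) R1 = R3 - (0.522042) R1:  0.651505 phi_2 + 2.402695 phi_3 = 1.022405
  R3 <- R3 - (0.651505/2.740234) R2 = R3 - (0.237755) R2:  2.247797 phi_3 = 0.74622
Back-substitution:
  phi_hat_3 = 0.74622 / 2.247797 = 0.331978
  phi_hat_2 = (1.161634 - (0.651505)(0.331978)) / 2.740234 = 0.344988
  phi_hat_1 = (1.3631 - (1.3631)(0.344988) - (1.7242)(0.331978)) / 3.3028 = 0.097023
So phi_hat = [0.0970, 0.3450, 0.3320].
Therefore phi_hat_2 = 0.3450.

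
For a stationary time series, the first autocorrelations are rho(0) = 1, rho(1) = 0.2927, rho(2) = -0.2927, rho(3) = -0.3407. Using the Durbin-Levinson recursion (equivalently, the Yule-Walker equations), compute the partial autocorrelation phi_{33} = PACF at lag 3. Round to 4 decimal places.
\phi_{33} = -0.1299

The PACF at lag k is phi_{kk}, the last component of the solution
to the Yule-Walker system G_k phi = r_k where
  (G_k)_{ij} = rho(|i - j|), (r_k)_i = rho(i), i,j = 1..k.
Equivalently, Durbin-Levinson gives phi_{kk} iteratively:
  phi_{11} = rho(1)
  phi_{kk} = [rho(k) - sum_{j=1..k-1} phi_{k-1,j} rho(k-j)]
            / [1 - sum_{j=1..k-1} phi_{k-1,j} rho(j)],
  phi_{k,j} = phi_{k-1,j} - phi_{kk} phi_{k-1,k-j},  j = 1..k-1.
Step k = 1:
  phi_11 = rho(1) = 0.2927.
Step k = 2:
  phi_22 = [rho(2) - phi_11 rho(1)] / [1 - phi_11 rho(1)] = [-0.2927 - (0.2927)(0.2927)] / [1 - (0.2927)(0.2927)]
         = -0.37837329 / 0.91432671 = -0.413827.
  Update: phi_21 = phi_11 - phi_22 phi_11 = 0.2927 - (-0.413827)(0.2927) = 0.413827.
Step k = 3:
  phi_33 = [rho(3) - phi_21 rho(2) - phi_22 rho(1)] / [1 - phi_21 rho(1) - phi_22 rho(2)]
    numerator   = -0.3407 - (0.413827)(-0.2927) - (-0.413827)(0.2927) = -0.09844554
    denominator = 1 - (0.413827)(0.2927) - (-0.413827)(-0.2927) = 0.75774554
  phi_33 = -0.09844554 / 0.75774554 = -0.1299.
Therefore phi_{33} = -0.1299.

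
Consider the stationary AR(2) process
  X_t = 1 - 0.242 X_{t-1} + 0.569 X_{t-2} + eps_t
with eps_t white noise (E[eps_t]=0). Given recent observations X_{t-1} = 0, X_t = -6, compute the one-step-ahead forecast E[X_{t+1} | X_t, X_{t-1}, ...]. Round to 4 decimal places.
E[X_{t+1} \mid \mathcal F_t] = 2.4520

For an AR(p) model X_t = c + sum_i phi_i X_{t-i} + eps_t, the
one-step-ahead conditional mean is
  E[X_{t+1} | X_t, ...] = c + sum_i phi_i X_{t+1-i}.
Substitute known values:
  E[X_{t+1} | ...] = 1 + (-0.242) * (-6) + (0.569) * (0)
                   = 2.4520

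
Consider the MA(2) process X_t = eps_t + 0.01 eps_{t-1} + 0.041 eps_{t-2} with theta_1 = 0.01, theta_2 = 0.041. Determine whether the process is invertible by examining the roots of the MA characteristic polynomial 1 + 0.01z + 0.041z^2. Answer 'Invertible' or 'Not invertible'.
\text{Invertible}

The MA(q) characteristic polynomial is P(z) = 1 + 0.01z + 0.041z^2.
Invertibility requires all roots to lie outside the unit circle, i.e. |z| > 1 for every root.
Set 1 + (0.01) z + (0.041) z^2 = 0, i.e. a z^2 + b z + c = 0 with a = 0.041, b = 0.01, c = 1.
Discriminant D = b^2 - 4ac = (0.01)^2 - 4*(0.041)*1 = 0.0001 - (0.164) = -0.1639.
D < 0, so the roots are the complex-conjugate pair z = (-b +/- i sqrt(-D)) / (2a) = -0.122 +/- 4.9371i.
For a conjugate pair |z|^2 = z * conj(z) = (product of roots) = c/a = 1/(0.041) = 24.390244, so |z| = sqrt(24.390244) = 4.9386 for both roots.
Moduli of all roots: 4.9386, 4.9386.
All moduli strictly greater than 1? Yes.
Verdict: Invertible.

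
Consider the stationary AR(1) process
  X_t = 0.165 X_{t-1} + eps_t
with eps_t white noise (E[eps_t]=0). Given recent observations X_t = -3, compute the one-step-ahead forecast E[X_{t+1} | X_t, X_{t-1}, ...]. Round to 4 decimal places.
E[X_{t+1} \mid \mathcal F_t] = -0.4950

For an AR(p) model X_t = c + sum_i phi_i X_{t-i} + eps_t, the
one-step-ahead conditional mean is
  E[X_{t+1} | X_t, ...] = c + sum_i phi_i X_{t+1-i}.
Substitute known values:
  E[X_{t+1} | ...] = (0.165) * (-3)
                   = -0.4950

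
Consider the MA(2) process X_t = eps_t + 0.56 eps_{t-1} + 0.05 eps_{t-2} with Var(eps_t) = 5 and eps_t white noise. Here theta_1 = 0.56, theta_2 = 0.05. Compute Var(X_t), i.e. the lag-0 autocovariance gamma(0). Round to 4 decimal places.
\gamma(0) = 6.5805

For an MA(q) process X_t = eps_t + sum_i theta_i eps_{t-i} with
Var(eps_t) = sigma^2, the variance is
  gamma(0) = sigma^2 * (1 + sum_i theta_i^2).
  sum_i theta_i^2 = (0.56)^2 + (0.05)^2 = 0.3136 + 0.0025 = 0.3161.
  gamma(0) = 5 * (1 + 0.3161) = 5 * 1.3161 = 6.5805.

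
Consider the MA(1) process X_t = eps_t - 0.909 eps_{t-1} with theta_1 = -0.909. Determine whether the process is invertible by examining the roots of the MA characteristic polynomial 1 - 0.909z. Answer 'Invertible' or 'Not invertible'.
\text{Invertible}

The MA(q) characteristic polynomial is P(z) = 1 - 0.909z.
Invertibility requires all roots to lie outside the unit circle, i.e. |z| > 1 for every root.
This is linear in z: 1 + (-0.909) z = 0  =>  z = -1/(-0.909) = 1.10011,  |z| = 1.10011.
Moduli of all roots: 1.1001.
All moduli strictly greater than 1? Yes.
Verdict: Invertible.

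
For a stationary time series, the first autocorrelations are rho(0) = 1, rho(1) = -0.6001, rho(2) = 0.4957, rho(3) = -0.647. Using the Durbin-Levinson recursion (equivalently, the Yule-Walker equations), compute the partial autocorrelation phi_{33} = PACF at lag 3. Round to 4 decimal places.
\phi_{33} = -0.4670

The PACF at lag k is phi_{kk}, the last component of the solution
to the Yule-Walker system G_k phi = r_k where
  (G_k)_{ij} = rho(|i - j|), (r_k)_i = rho(i), i,j = 1..k.
Equivalently, Durbin-Levinson gives phi_{kk} iteratively:
  phi_{11} = rho(1)
  phi_{kk} = [rho(k) - sum_{j=1..k-1} phi_{k-1,j} rho(k-j)]
            / [1 - sum_{j=1..k-1} phi_{k-1,j} rho(j)],
  phi_{k,j} = phi_{k-1,j} - phi_{kk} phi_{k-1,k-j},  j = 1..k-1.
Step k = 1:
  phi_11 = rho(1) = -0.6001.
Step k = 2:
  phi_22 = [rho(2) - phi_11 rho(1)] / [1 - phi_11 rho(1)] = [0.4957 - (-0.6001)(-0.6001)] / [1 - (-0.6001)(-0.6001)]
         = 0.13557999 / 0.63987999 = 0.211883.
  Update: phi_21 = phi_11 - phi_22 phi_11 = -0.6001 - (0.211883)(-0.6001) = -0.472949.
Step k = 3:
  phi_33 = [rho(3) - phi_21 rho(2) - phi_22 rho(1)] / [1 - phi_21 rho(1) - phi_22 rho(2)]
    numerator   = -0.647 - (-0.472949)(0.4957) - (0.211883)(-0.6001) = -0.28540805
    denominator = 1 - (-0.472949)(-0.6001) - (0.211883)(0.4957) = 0.61115283
  phi_33 = -0.28540805 / 0.61115283 = -0.467.
Therefore phi_{33} = -0.4670.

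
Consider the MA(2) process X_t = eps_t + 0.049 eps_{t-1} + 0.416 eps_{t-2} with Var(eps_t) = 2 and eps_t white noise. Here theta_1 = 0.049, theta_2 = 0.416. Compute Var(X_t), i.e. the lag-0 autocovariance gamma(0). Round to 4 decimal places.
\gamma(0) = 2.3509

For an MA(q) process X_t = eps_t + sum_i theta_i eps_{t-i} with
Var(eps_t) = sigma^2, the variance is
  gamma(0) = sigma^2 * (1 + sum_i theta_i^2).
  sum_i theta_i^2 = (0.049)^2 + (0.416)^2 = 0.002401 + 0.173056 = 0.175457.
  gamma(0) = 2 * (1 + 0.175457) = 2 * 1.175457 = 2.350914, which rounds to 2.3509.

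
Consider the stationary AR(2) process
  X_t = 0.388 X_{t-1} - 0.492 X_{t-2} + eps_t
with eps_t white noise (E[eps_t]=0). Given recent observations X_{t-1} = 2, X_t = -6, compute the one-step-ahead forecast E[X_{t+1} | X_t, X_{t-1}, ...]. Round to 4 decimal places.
E[X_{t+1} \mid \mathcal F_t] = -3.3120

For an AR(p) model X_t = c + sum_i phi_i X_{t-i} + eps_t, the
one-step-ahead conditional mean is
  E[X_{t+1} | X_t, ...] = c + sum_i phi_i X_{t+1-i}.
Substitute known values:
  E[X_{t+1} | ...] = (0.388) * (-6) + (-0.492) * (2)
                   = -3.3120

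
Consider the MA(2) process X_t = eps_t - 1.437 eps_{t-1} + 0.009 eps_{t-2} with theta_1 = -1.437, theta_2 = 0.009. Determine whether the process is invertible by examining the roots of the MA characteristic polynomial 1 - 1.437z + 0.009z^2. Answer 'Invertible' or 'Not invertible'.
\text{Not invertible}

The MA(q) characteristic polynomial is P(z) = 1 - 1.437z + 0.009z^2.
Invertibility requires all roots to lie outside the unit circle, i.e. |z| > 1 for every root.
Set 1 + (-1.437) z + (0.009) z^2 = 0, i.e. a z^2 + b z + c = 0 with a = 0.009, b = -1.437, c = 1.
Discriminant D = b^2 - 4ac = (-1.437)^2 - 4*(0.009)*1 = 2.064969 - (0.036) = 2.028969.
D >= 0, so the roots are real: z = (-b +/- sqrt(D)) / (2a) = (1.437 +/- 1.424419) / (0.018).
  z_1 = (1.437 + 1.424419) / (0.018) = 158.9677,   |z_1| = 158.9677.
  z_2 = (1.437 - 1.424419) / (0.018) = 0.699,   |z_2| = 0.699.
Moduli of all roots: 158.9677, 0.6990.
All moduli strictly greater than 1? No.
Verdict: Not invertible.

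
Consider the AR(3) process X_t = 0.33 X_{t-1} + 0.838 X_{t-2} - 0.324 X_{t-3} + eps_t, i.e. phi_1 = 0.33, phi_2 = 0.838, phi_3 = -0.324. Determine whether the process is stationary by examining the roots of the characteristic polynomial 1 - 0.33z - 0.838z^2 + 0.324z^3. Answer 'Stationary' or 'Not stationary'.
\text{Stationary}

The AR(p) characteristic polynomial is P(z) = 1 - 0.33z - 0.838z^2 + 0.324z^3.
Stationarity requires all roots to lie outside the unit circle, i.e. |z| > 1 for every root.
Degree 3: look for a simple real root z0 first, then factor out (1 - z/z0) and solve the remaining quadratic.
Testing z0 = 2.5: P(2.5) = 1 + (-0.33)(2.5) + (-0.838)(2.5)^2 + (0.324)(2.5)^3
  = 1 + (-0.825) + (-5.2375) + (5.0625) = 0.  So z_0 = 2.5 is a root, |z_0| = 2.5.
Divide out the factor (1 - 0.4 z) = (1 - z/z0) (since 1/z0 = 0.4):
  P(z) = (1 - 0.4 z)(1 + (0.07) z + (-0.81) z^2)
  [check: z-coef 0.07 - (0.4) = -0.33; z^2-coef -0.81 - (0.4)(0.07) = -0.838; z^3-coef -(0.4)(-0.81) = 0.324.]
Remaining roots from the quadratic factor 1 + (0.07) z + (-0.81) z^2:
  Set 1 + (0.07) z + (-0.81) z^2 = 0, i.e. a z^2 + b z + c = 0 with a = -0.81, b = 0.07, c = 1.
  Discriminant D = b^2 - 4ac = (0.07)^2 - 4*(-0.81)*1 = 0.0049 - (-3.24) = 3.2449.
  D >= 0, so the roots are real: z = (-b +/- sqrt(D)) / (2a) = (-0.07 +/- 1.801361) / (-1.62).
    z_1 = (-0.07 + 1.801361) / (-1.62) = -1.0687,   |z_1| = 1.0687.
    z_2 = (-0.07 - 1.801361) / (-1.62) = 1.1552,   |z_2| = 1.1552.
Moduli of all roots: 2.5000, 1.0687, 1.1552.
All moduli strictly greater than 1? Yes.
Verdict: Stationary.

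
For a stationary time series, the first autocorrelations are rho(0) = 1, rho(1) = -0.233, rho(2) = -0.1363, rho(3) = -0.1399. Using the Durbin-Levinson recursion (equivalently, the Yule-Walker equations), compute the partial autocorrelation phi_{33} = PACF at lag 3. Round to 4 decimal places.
\phi_{33} = -0.2480

The PACF at lag k is phi_{kk}, the last component of the solution
to the Yule-Walker system G_k phi = r_k where
  (G_k)_{ij} = rho(|i - j|), (r_k)_i = rho(i), i,j = 1..k.
Equivalently, Durbin-Levinson gives phi_{kk} iteratively:
  phi_{11} = rho(1)
  phi_{kk} = [rho(k) - sum_{j=1..k-1} phi_{k-1,j} rho(k-j)]
            / [1 - sum_{j=1..k-1} phi_{k-1,j} rho(j)],
  phi_{k,j} = phi_{k-1,j} - phi_{kk} phi_{k-1,k-j},  j = 1..k-1.
Step k = 1:
  phi_11 = rho(1) = -0.233.
Step k = 2:
  phi_22 = [rho(2) - phi_11 rho(1)] / [1 - phi_11 rho(1)] = [-0.1363 - (-0.233)(-0.233)] / [1 - (-0.233)(-0.233)]
         = -0.190589 / 0.945711 = -0.20153.
  Update: phi_21 = phi_11 - phi_22 phi_11 = -0.233 - (-0.20153)(-0.233) = -0.279956.
Step k = 3:
  phi_33 = [rho(3) - phi_21 rho(2) - phi_22 rho(1)] / [1 - phi_21 rho(1) - phi_22 rho(2)]
    numerator   = -0.1399 - (-0.279956)(-0.1363) - (-0.20153)(-0.233) = -0.22501452
    denominator = 1 - (-0.279956)(-0.233) - (-0.20153)(-0.1363) = 0.90730163
  phi_33 = -0.22501452 / 0.90730163 = -0.248.
Therefore phi_{33} = -0.2480.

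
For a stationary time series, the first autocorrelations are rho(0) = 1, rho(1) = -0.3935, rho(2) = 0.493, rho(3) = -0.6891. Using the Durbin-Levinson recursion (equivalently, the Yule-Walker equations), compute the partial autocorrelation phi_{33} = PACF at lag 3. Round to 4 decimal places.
\phi_{33} = -0.5850

The PACF at lag k is phi_{kk}, the last component of the solution
to the Yule-Walker system G_k phi = r_k where
  (G_k)_{ij} = rho(|i - j|), (r_k)_i = rho(i), i,j = 1..k.
Equivalently, Durbin-Levinson gives phi_{kk} iteratively:
  phi_{11} = rho(1)
  phi_{kk} = [rho(k) - sum_{j=1..k-1} phi_{k-1,j} rho(k-j)]
            / [1 - sum_{j=1..k-1} phi_{k-1,j} rho(j)],
  phi_{k,j} = phi_{k-1,j} - phi_{kk} phi_{k-1,k-j},  j = 1..k-1.
Step k = 1:
  phi_11 = rho(1) = -0.3935.
Step k = 2:
  phi_22 = [rho(2) - phi_11 rho(1)] / [1 - phi_11 rho(1)] = [0.493 - (-0.3935)(-0.3935)] / [1 - (-0.3935)(-0.3935)]
         = 0.33815775 / 0.84515775 = 0.400112.
  Update: phi_21 = phi_11 - phi_22 phi_11 = -0.3935 - (0.400112)(-0.3935) = -0.236056.
Step k = 3:
  phi_33 = [rho(3) - phi_21 rho(2) - phi_22 rho(1)] / [1 - phi_21 rho(1) - phi_22 rho(2)]
    numerator   = -0.6891 - (-0.236056)(0.493) - (0.400112)(-0.3935) = -0.41528036
    denominator = 1 - (-0.236056)(-0.3935) - (0.400112)(0.493) = 0.70985678
  phi_33 = -0.41528036 / 0.70985678 = -0.585.
Therefore phi_{33} = -0.5850.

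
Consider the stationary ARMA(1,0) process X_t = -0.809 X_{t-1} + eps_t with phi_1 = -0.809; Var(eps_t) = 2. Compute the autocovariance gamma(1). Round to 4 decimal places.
\gamma(1) = -4.6828

Multiply the model equation by X_{t-k} and take expectations. With theta_0 = psi_0 = 1 and psi_j the MA(infinity) weights, this gives
  gamma(k) - sum_i phi_i gamma(k-i) = c_k,
  c_k = sigma^2 * sum_{j=k..q} theta_j psi_{j-k}   (c_k = 0 for k > q),
using gamma(-m) = gamma(m).
Pure AR (q = 0): c_0 = sigma^2 = 2, c_k = 0 for k >= 1.
Equations for k = 0 and k = 1 (AR order 1):
  gamma(0) = phi_1 gamma(1) + c_0
  gamma(1) = phi_1 gamma(0) + c_1
Substituting the second into the first: gamma(0) (1 - phi_1^2) = c_0 + phi_1 c_1, so
  gamma(0) = c_0 / (1 - phi_1^2) = 2 / (1 - (-0.809)^2) = 2 / 0.345519 = 5.788394.
  gamma(1) = phi_1 gamma(0) = (-0.809)(5.788394) = -4.68281.
Therefore gamma(1) = -4.6828 (to 4 decimal places).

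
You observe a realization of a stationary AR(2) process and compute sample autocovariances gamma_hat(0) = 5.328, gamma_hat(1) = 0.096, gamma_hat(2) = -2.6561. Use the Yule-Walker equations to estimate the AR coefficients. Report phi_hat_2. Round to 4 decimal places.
\hat\phi_{2} = -0.4990

The Yule-Walker equations for an AR(p) process read, in matrix form,
  Gamma_p phi = r_p,   with   (Gamma_p)_{ij} = gamma(|i - j|),
                       (r_p)_i = gamma(i),   i,j = 1..p.
Substitute the sample gammas (Toeplitz matrix and right-hand side of size 2):
  Gamma_p = [[5.328, 0.096], [0.096, 5.328]]
  r_p     = [0.096, -2.6561]
Written out:
  5.328 phi_1 + 0.096 phi_2 = 0.096
  0.096 phi_1 + 5.328 phi_2 = -2.6561
Solve by Cramer's rule:
  det = gamma(0)^2 - gamma(1)^2 = (5.328)^2 - (0.096)^2 = 28.387584 - 0.009216 = 28.378368
  phi_hat_1 = [gamma(1) gamma(0) - gamma(1) gamma(2)] / det = [(0.096)(5.328) - (0.096)(-2.6561)] / 28.378368 = 0.7664736 / 28.378368 = 0.027
  phi_hat_2 = [gamma(0) gamma(2) - gamma(1)^2] / det = [(5.328)(-2.6561) - (0.096)^2] / 28.378368 = -14.1609168 / 28.378368 = -0.499
So phi_hat = [0.0270, -0.4990].
Therefore phi_hat_2 = -0.4990.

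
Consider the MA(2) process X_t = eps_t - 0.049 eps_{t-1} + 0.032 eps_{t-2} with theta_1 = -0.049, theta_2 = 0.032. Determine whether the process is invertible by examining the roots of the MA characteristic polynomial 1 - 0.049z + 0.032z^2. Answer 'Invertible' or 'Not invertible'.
\text{Invertible}

The MA(q) characteristic polynomial is P(z) = 1 - 0.049z + 0.032z^2.
Invertibility requires all roots to lie outside the unit circle, i.e. |z| > 1 for every root.
Set 1 + (-0.049) z + (0.032) z^2 = 0, i.e. a z^2 + b z + c = 0 with a = 0.032, b = -0.049, c = 1.
Discriminant D = b^2 - 4ac = (-0.049)^2 - 4*(0.032)*1 = 0.002401 - (0.128) = -0.125599.
D < 0, so the roots are the complex-conjugate pair z = (-b +/- i sqrt(-D)) / (2a) = 0.7656 +/- 5.5375i.
For a conjugate pair |z|^2 = z * conj(z) = (product of roots) = c/a = 1/(0.032) = 31.25, so |z| = sqrt(31.25) = 5.5902 for both roots.
Moduli of all roots: 5.5902, 5.5902.
All moduli strictly greater than 1? Yes.
Verdict: Invertible.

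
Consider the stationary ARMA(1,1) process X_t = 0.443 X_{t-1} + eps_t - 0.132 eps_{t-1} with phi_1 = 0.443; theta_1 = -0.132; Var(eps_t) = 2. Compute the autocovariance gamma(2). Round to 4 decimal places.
\gamma(2) = 0.3228

Multiply the model equation by X_{t-k} and take expectations. With theta_0 = psi_0 = 1 and psi_j the MA(infinity) weights, this gives
  gamma(k) - sum_i phi_i gamma(k-i) = c_k,
  c_k = sigma^2 * sum_{j=k..q} theta_j psi_{j-k}   (c_k = 0 for k > q),
using gamma(-m) = gamma(m).
psi-weights needed (psi_j = theta_j + sum_i phi_i psi_{j-i}):
  psi_1 = theta_1 + phi_1 = -0.132 + (0.443) = 0.311
Right-hand sides:
  c_0 = sigma^2 (1 + theta_1 psi_1) = 2 * (1 + (-0.132)(0.311)) = 2 * 0.958948 = 1.917896
  c_1 = sigma^2 theta_1 = 2 * (-0.132) = -0.264
  c_2 = 0
Equations for k = 0 and k = 1 (AR order 1):
  gamma(0) = phi_1 gamma(1) + c_0
  gamma(1) = phi_1 gamma(0) + c_1
Substituting the second into the first: gamma(0) (1 - phi_1^2) = c_0 + phi_1 c_1, so
  gamma(0) = (c_0 + phi_1 c_1) / (1 - phi_1^2) = (1.917896 + (0.443)(-0.264)) / (1 - (0.443)^2) = 1.800944 / 0.803751 = 2.240674.
  gamma(1) = phi_1 gamma(0) + c_1 = (0.443)(2.240674) + (-0.264) = 0.728619.
For k = 2 (> q): gamma(2) = phi_1 gamma(1) = (0.443)(0.728619) = 0.322778.
Therefore gamma(2) = 0.3228 (to 4 decimal places).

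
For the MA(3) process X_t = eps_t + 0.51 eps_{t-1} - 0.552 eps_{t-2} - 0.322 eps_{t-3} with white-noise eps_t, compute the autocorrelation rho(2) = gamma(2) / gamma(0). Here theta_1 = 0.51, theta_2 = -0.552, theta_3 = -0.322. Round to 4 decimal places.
\rho(2) = -0.4293

For an MA(q) process with theta_0 = 1, the autocovariance is
  gamma(k) = sigma^2 * sum_{i=0..q-k} theta_i * theta_{i+k},
and rho(k) = gamma(k) / gamma(0). Sigma^2 cancels.
  numerator   = (1)*(-0.552) + (0.51)*(-0.322) = -0.71622.
  denominator = (1)^2 + (0.51)^2 + (-0.552)^2 + (-0.322)^2 = 1.668488.
  rho(2) = -0.71622 / 1.668488 = -0.4293.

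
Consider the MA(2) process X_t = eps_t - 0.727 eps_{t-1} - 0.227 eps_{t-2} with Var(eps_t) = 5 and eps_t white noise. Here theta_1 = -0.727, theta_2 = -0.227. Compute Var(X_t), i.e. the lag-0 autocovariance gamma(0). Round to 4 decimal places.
\gamma(0) = 7.9003

For an MA(q) process X_t = eps_t + sum_i theta_i eps_{t-i} with
Var(eps_t) = sigma^2, the variance is
  gamma(0) = sigma^2 * (1 + sum_i theta_i^2).
  sum_i theta_i^2 = (-0.727)^2 + (-0.227)^2 = 0.528529 + 0.051529 = 0.580058.
  gamma(0) = 5 * (1 + 0.580058) = 5 * 1.580058 = 7.90029, which rounds to 7.9003.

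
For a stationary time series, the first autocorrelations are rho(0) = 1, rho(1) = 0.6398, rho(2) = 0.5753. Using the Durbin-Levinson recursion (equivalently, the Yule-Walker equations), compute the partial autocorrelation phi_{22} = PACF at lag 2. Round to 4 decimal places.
\phi_{22} = 0.2810

The PACF at lag k is phi_{kk}, the last component of the solution
to the Yule-Walker system G_k phi = r_k where
  (G_k)_{ij} = rho(|i - j|), (r_k)_i = rho(i), i,j = 1..k.
Equivalently, Durbin-Levinson gives phi_{kk} iteratively:
  phi_{11} = rho(1)
  phi_{kk} = [rho(k) - sum_{j=1..k-1} phi_{k-1,j} rho(k-j)]
            / [1 - sum_{j=1..k-1} phi_{k-1,j} rho(j)],
  phi_{k,j} = phi_{k-1,j} - phi_{kk} phi_{k-1,k-j},  j = 1..k-1.
Step k = 1:
  phi_11 = rho(1) = 0.6398.
Step k = 2:
  phi_22 = [rho(2) - phi_11 rho(1)] / [1 - phi_11 rho(1)] = [0.5753 - (0.6398)(0.6398)] / [1 - (0.6398)(0.6398)]
         = 0.16595596 / 0.59065596 = 0.281.
Therefore phi_{22} = 0.2810.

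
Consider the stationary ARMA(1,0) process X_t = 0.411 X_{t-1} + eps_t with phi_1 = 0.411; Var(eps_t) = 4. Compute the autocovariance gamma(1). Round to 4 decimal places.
\gamma(1) = 1.9782

Multiply the model equation by X_{t-k} and take expectations. With theta_0 = psi_0 = 1 and psi_j the MA(infinity) weights, this gives
  gamma(k) - sum_i phi_i gamma(k-i) = c_k,
  c_k = sigma^2 * sum_{j=k..q} theta_j psi_{j-k}   (c_k = 0 for k > q),
using gamma(-m) = gamma(m).
Pure AR (q = 0): c_0 = sigma^2 = 4, c_k = 0 for k >= 1.
Equations for k = 0 and k = 1 (AR order 1):
  gamma(0) = phi_1 gamma(1) + c_0
  gamma(1) = phi_1 gamma(0) + c_1
Substituting the second into the first: gamma(0) (1 - phi_1^2) = c_0 + phi_1 c_1, so
  gamma(0) = c_0 / (1 - phi_1^2) = 4 / (1 - (0.411)^2) = 4 / 0.831079 = 4.81302.
  gamma(1) = phi_1 gamma(0) = (0.411)(4.81302) = 1.978151.
Therefore gamma(1) = 1.9782 (to 4 decimal places).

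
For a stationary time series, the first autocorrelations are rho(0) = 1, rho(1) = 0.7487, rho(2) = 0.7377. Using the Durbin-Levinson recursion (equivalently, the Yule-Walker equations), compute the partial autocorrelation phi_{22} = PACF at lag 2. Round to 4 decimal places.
\phi_{22} = 0.4031

The PACF at lag k is phi_{kk}, the last component of the solution
to the Yule-Walker system G_k phi = r_k where
  (G_k)_{ij} = rho(|i - j|), (r_k)_i = rho(i), i,j = 1..k.
Equivalently, Durbin-Levinson gives phi_{kk} iteratively:
  phi_{11} = rho(1)
  phi_{kk} = [rho(k) - sum_{j=1..k-1} phi_{k-1,j} rho(k-j)]
            / [1 - sum_{j=1..k-1} phi_{k-1,j} rho(j)],
  phi_{k,j} = phi_{k-1,j} - phi_{kk} phi_{k-1,k-j},  j = 1..k-1.
Step k = 1:
  phi_11 = rho(1) = 0.7487.
Step k = 2:
  phi_22 = [rho(2) - phi_11 rho(1)] / [1 - phi_11 rho(1)] = [0.7377 - (0.7487)(0.7487)] / [1 - (0.7487)(0.7487)]
         = 0.17714831 / 0.43944831 = 0.4031.
Therefore phi_{22} = 0.4031.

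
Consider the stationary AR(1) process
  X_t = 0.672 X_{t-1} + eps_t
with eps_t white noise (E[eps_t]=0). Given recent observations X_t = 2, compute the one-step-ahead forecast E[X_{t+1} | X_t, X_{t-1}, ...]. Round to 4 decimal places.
E[X_{t+1} \mid \mathcal F_t] = 1.3440

For an AR(p) model X_t = c + sum_i phi_i X_{t-i} + eps_t, the
one-step-ahead conditional mean is
  E[X_{t+1} | X_t, ...] = c + sum_i phi_i X_{t+1-i}.
Substitute known values:
  E[X_{t+1} | ...] = (0.672) * (2)
                   = 1.3440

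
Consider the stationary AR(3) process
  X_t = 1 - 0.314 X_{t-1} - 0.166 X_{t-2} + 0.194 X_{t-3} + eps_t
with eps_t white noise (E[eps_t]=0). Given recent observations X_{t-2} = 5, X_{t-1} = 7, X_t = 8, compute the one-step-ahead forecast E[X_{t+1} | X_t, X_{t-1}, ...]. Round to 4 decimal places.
E[X_{t+1} \mid \mathcal F_t] = -1.7040

For an AR(p) model X_t = c + sum_i phi_i X_{t-i} + eps_t, the
one-step-ahead conditional mean is
  E[X_{t+1} | X_t, ...] = c + sum_i phi_i X_{t+1-i}.
Substitute known values:
  E[X_{t+1} | ...] = 1 + (-0.314) * (8) + (-0.166) * (7) + (0.194) * (5)
                   = -1.7040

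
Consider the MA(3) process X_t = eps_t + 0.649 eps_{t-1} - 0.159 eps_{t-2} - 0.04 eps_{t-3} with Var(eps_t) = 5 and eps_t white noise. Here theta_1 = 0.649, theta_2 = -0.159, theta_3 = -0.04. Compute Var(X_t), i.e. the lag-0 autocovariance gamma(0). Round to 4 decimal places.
\gamma(0) = 7.2404

For an MA(q) process X_t = eps_t + sum_i theta_i eps_{t-i} with
Var(eps_t) = sigma^2, the variance is
  gamma(0) = sigma^2 * (1 + sum_i theta_i^2).
  sum_i theta_i^2 = (0.649)^2 + (-0.159)^2 + (-0.04)^2 = 0.421201 + 0.025281 + 0.0016 = 0.448082.
  gamma(0) = 5 * (1 + 0.448082) = 5 * 1.448082 = 7.24041, which rounds to 7.2404.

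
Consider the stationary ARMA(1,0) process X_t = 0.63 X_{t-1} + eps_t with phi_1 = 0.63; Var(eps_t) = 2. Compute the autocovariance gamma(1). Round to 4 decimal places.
\gamma(1) = 2.0892

Multiply the model equation by X_{t-k} and take expectations. With theta_0 = psi_0 = 1 and psi_j the MA(infinity) weights, this gives
  gamma(k) - sum_i phi_i gamma(k-i) = c_k,
  c_k = sigma^2 * sum_{j=k..q} theta_j psi_{j-k}   (c_k = 0 for k > q),
using gamma(-m) = gamma(m).
Pure AR (q = 0): c_0 = sigma^2 = 2, c_k = 0 for k >= 1.
Equations for k = 0 and k = 1 (AR order 1):
  gamma(0) = phi_1 gamma(1) + c_0
  gamma(1) = phi_1 gamma(0) + c_1
Substituting the second into the first: gamma(0) (1 - phi_1^2) = c_0 + phi_1 c_1, so
  gamma(0) = c_0 / (1 - phi_1^2) = 2 / (1 - (0.63)^2) = 2 / 0.6031 = 3.3162.
  gamma(1) = phi_1 gamma(0) = (0.63)(3.3162) = 2.089206.
Therefore gamma(1) = 2.0892 (to 4 decimal places).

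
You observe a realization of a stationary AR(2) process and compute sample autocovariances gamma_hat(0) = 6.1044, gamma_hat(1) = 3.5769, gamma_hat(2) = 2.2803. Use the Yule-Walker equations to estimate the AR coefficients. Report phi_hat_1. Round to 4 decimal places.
\hat\phi_{1} = 0.5590

The Yule-Walker equations for an AR(p) process read, in matrix form,
  Gamma_p phi = r_p,   with   (Gamma_p)_{ij} = gamma(|i - j|),
                       (r_p)_i = gamma(i),   i,j = 1..p.
Substitute the sample gammas (Toeplitz matrix and right-hand side of size 2):
  Gamma_p = [[6.1044, 3.5769], [3.5769, 6.1044]]
  r_p     = [3.5769, 2.2803]
Written out:
  6.1044 phi_1 + 3.5769 phi_2 = 3.5769
  3.5769 phi_1 + 6.1044 phi_2 = 2.2803
Solve by Cramer's rule:
  det = gamma(0)^2 - gamma(1)^2 = (6.1044)^2 - (3.5769)^2 = 37.26369936 - 12.79421361 = 24.46948575
  phi_hat_1 = [gamma(1) gamma(0) - gamma(1) gamma(2)] / det = [(3.5769)(6.1044) - (3.5769)(2.2803)] / 24.46948575 = 13.67842329 / 24.46948575 = 0.559
  phi_hat_2 = [gamma(0) gamma(2) - gamma(1)^2] / det = [(6.1044)(2.2803) - (3.5769)^2] / 24.46948575 = 1.12564971 / 24.46948575 = 0.046
So phi_hat = [0.5590, 0.0460].
Therefore phi_hat_1 = 0.5590.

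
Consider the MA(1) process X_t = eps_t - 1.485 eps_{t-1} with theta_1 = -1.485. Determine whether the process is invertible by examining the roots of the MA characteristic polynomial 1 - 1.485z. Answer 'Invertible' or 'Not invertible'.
\text{Not invertible}

The MA(q) characteristic polynomial is P(z) = 1 - 1.485z.
Invertibility requires all roots to lie outside the unit circle, i.e. |z| > 1 for every root.
This is linear in z: 1 + (-1.485) z = 0  =>  z = -1/(-1.485) = 0.673401,  |z| = 0.673401.
Moduli of all roots: 0.6734.
All moduli strictly greater than 1? No.
Verdict: Not invertible.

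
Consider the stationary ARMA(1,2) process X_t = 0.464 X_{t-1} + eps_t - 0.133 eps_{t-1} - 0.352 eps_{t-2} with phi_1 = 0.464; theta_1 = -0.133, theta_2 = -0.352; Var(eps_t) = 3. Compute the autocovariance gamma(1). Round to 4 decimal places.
\gamma(1) = 0.8658

Multiply the model equation by X_{t-k} and take expectations. With theta_0 = psi_0 = 1 and psi_j the MA(infinity) weights, this gives
  gamma(k) - sum_i phi_i gamma(k-i) = c_k,
  c_k = sigma^2 * sum_{j=k..q} theta_j psi_{j-k}   (c_k = 0 for k > q),
using gamma(-m) = gamma(m).
psi-weights needed (psi_j = theta_j + sum_i phi_i psi_{j-i}):
  psi_1 = theta_1 + phi_1 = -0.133 + (0.464) = 0.331
  psi_2 = theta_2 + phi_1 psi_1 = -0.352 + (0.464)(0.331) = -0.198416
Right-hand sides:
  c_0 = sigma^2 (1 + theta_1 psi_1 + theta_2 psi_2) = 3 * (1 + (-0.133)(0.331) + (-0.352)(-0.198416)) = 3 * 1.025819 = 3.077458
  c_1 = sigma^2 (theta_1 + theta_2 psi_1) = 3 * (-0.133 + (-0.352)(0.331)) = -0.748536
  c_2 = sigma^2 theta_2 = 3 * (-0.352) = -1.056
Equations for k = 0 and k = 1 (AR order 1):
  gamma(0) = phi_1 gamma(1) + c_0
  gamma(1) = phi_1 gamma(0) + c_1
Substituting the second into the first: gamma(0) (1 - phi_1^2) = c_0 + phi_1 c_1, so
  gamma(0) = (c_0 + phi_1 c_1) / (1 - phi_1^2) = (3.077458 + (0.464)(-0.748536)) / (1 - (0.464)^2) = 2.730138 / 0.784704 = 3.479194.
  gamma(1) = phi_1 gamma(0) + c_1 = (0.464)(3.479194) + (-0.748536) = 0.86581.
Therefore gamma(1) = 0.8658 (to 4 decimal places).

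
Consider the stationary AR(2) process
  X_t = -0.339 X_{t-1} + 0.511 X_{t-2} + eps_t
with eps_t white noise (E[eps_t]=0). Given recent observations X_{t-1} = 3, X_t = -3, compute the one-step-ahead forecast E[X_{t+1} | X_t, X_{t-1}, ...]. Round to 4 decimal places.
E[X_{t+1} \mid \mathcal F_t] = 2.5500

For an AR(p) model X_t = c + sum_i phi_i X_{t-i} + eps_t, the
one-step-ahead conditional mean is
  E[X_{t+1} | X_t, ...] = c + sum_i phi_i X_{t+1-i}.
Substitute known values:
  E[X_{t+1} | ...] = (-0.339) * (-3) + (0.511) * (3)
                   = 2.5500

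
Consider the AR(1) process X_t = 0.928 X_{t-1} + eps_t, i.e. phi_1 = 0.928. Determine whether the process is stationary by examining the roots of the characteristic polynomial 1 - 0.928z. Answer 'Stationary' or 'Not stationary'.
\text{Stationary}

The AR(p) characteristic polynomial is P(z) = 1 - 0.928z.
Stationarity requires all roots to lie outside the unit circle, i.e. |z| > 1 for every root.
This is linear in z: 1 + (-0.928) z = 0  =>  z = -1/(-0.928) = 1.077586,  |z| = 1.077586.
Moduli of all roots: 1.0776.
All moduli strictly greater than 1? Yes.
Verdict: Stationary.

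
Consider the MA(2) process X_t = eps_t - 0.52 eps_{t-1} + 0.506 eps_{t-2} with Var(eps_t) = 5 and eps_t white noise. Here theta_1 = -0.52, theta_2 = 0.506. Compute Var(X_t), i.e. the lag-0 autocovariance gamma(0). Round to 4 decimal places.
\gamma(0) = 7.6322

For an MA(q) process X_t = eps_t + sum_i theta_i eps_{t-i} with
Var(eps_t) = sigma^2, the variance is
  gamma(0) = sigma^2 * (1 + sum_i theta_i^2).
  sum_i theta_i^2 = (-0.52)^2 + (0.506)^2 = 0.2704 + 0.256036 = 0.526436.
  gamma(0) = 5 * (1 + 0.526436) = 5 * 1.526436 = 7.63218, which rounds to 7.6322.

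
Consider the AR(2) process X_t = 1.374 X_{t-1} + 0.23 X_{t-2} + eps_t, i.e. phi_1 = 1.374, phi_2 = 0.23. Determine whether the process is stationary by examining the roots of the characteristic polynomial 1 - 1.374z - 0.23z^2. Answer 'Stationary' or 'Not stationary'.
\text{Not stationary}

The AR(p) characteristic polynomial is P(z) = 1 - 1.374z - 0.23z^2.
Stationarity requires all roots to lie outside the unit circle, i.e. |z| > 1 for every root.
Set 1 + (-1.374) z + (-0.23) z^2 = 0, i.e. a z^2 + b z + c = 0 with a = -0.23, b = -1.374, c = 1.
Discriminant D = b^2 - 4ac = (-1.374)^2 - 4*(-0.23)*1 = 1.887876 - (-0.92) = 2.807876.
D >= 0, so the roots are real: z = (-b +/- sqrt(D)) / (2a) = (1.374 +/- 1.675672) / (-0.46).
  z_1 = (1.374 + 1.675672) / (-0.46) = -6.6297,   |z_1| = 6.6297.
  z_2 = (1.374 - 1.675672) / (-0.46) = 0.6558,   |z_2| = 0.6558.
Moduli of all roots: 6.6297, 0.6558.
All moduli strictly greater than 1? No.
Verdict: Not stationary.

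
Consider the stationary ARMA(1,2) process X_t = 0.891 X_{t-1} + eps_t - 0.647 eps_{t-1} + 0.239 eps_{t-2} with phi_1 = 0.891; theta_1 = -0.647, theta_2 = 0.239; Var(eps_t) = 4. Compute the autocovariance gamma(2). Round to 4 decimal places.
\gamma(2) = 5.4317

Multiply the model equation by X_{t-k} and take expectations. With theta_0 = psi_0 = 1 and psi_j the MA(infinity) weights, this gives
  gamma(k) - sum_i phi_i gamma(k-i) = c_k,
  c_k = sigma^2 * sum_{j=k..q} theta_j psi_{j-k}   (c_k = 0 for k > q),
using gamma(-m) = gamma(m).
psi-weights needed (psi_j = theta_j + sum_i phi_i psi_{j-i}):
  psi_1 = theta_1 + phi_1 = -0.647 + (0.891) = 0.244
  psi_2 = theta_2 + phi_1 psi_1 = 0.239 + (0.891)(0.244) = 0.456404
Right-hand sides:
  c_0 = sigma^2 (1 + theta_1 psi_1 + theta_2 psi_2) = 4 * (1 + (-0.647)(0.244) + (0.239)(0.456404)) = 4 * 0.951213 = 3.80485
  c_1 = sigma^2 (theta_1 + theta_2 psi_1) = 4 * (-0.647 + (0.239)(0.244)) = -2.354736
  c_2 = sigma^2 theta_2 = 4 * (0.239) = 0.956
Equations for k = 0 and k = 1 (AR order 1):
  gamma(0) = phi_1 gamma(1) + c_0
  gamma(1) = phi_1 gamma(0) + c_1
Substituting the second into the first: gamma(0) (1 - phi_1^2) = c_0 + phi_1 c_1, so
  gamma(0) = (c_0 + phi_1 c_1) / (1 - phi_1^2) = (3.80485 + (0.891)(-2.354736)) / (1 - (0.891)^2) = 1.70678 / 0.206119 = 8.280559.
  gamma(1) = phi_1 gamma(0) + c_1 = (0.891)(8.280559) + (-2.354736) = 5.023242.
For k = 2: gamma(2) = phi_1 gamma(1) + c_2
  = (0.891)(5.023242) + (0.956) = 5.431708.
Therefore gamma(2) = 5.4317 (to 4 decimal places).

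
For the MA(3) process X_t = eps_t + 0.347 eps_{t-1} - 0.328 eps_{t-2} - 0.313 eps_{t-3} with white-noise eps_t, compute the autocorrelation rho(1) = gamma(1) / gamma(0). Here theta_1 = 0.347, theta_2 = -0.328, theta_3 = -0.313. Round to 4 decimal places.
\rho(1) = 0.2533

For an MA(q) process with theta_0 = 1, the autocovariance is
  gamma(k) = sigma^2 * sum_{i=0..q-k} theta_i * theta_{i+k},
and rho(k) = gamma(k) / gamma(0). Sigma^2 cancels.
  numerator   = (1)*(0.347) + (0.347)*(-0.328) + (-0.328)*(-0.313) = 0.335848.
  denominator = (1)^2 + (0.347)^2 + (-0.328)^2 + (-0.313)^2 = 1.325962.
  rho(1) = 0.335848 / 1.325962 = 0.2533.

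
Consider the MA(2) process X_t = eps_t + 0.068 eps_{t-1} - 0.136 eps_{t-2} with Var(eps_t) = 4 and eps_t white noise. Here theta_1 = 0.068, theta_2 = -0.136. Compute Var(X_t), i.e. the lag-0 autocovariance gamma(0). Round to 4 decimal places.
\gamma(0) = 4.0925

For an MA(q) process X_t = eps_t + sum_i theta_i eps_{t-i} with
Var(eps_t) = sigma^2, the variance is
  gamma(0) = sigma^2 * (1 + sum_i theta_i^2).
  sum_i theta_i^2 = (0.068)^2 + (-0.136)^2 = 0.004624 + 0.018496 = 0.02312.
  gamma(0) = 4 * (1 + 0.02312) = 4 * 1.02312 = 4.09248, which rounds to 4.0925.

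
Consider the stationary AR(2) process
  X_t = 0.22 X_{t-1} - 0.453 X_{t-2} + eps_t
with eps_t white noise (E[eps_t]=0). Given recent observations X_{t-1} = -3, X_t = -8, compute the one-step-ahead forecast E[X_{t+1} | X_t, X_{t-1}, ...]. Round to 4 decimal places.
E[X_{t+1} \mid \mathcal F_t] = -0.4010

For an AR(p) model X_t = c + sum_i phi_i X_{t-i} + eps_t, the
one-step-ahead conditional mean is
  E[X_{t+1} | X_t, ...] = c + sum_i phi_i X_{t+1-i}.
Substitute known values:
  E[X_{t+1} | ...] = (0.22) * (-8) + (-0.453) * (-3)
                   = -0.4010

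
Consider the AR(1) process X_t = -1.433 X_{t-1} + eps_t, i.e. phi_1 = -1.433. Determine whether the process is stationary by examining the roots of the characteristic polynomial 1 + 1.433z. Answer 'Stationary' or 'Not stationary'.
\text{Not stationary}

The AR(p) characteristic polynomial is P(z) = 1 + 1.433z.
Stationarity requires all roots to lie outside the unit circle, i.e. |z| > 1 for every root.
This is linear in z: 1 + (1.433) z = 0  =>  z = -1/(1.433) = -0.697837,  |z| = 0.697837.
Moduli of all roots: 0.6978.
All moduli strictly greater than 1? No.
Verdict: Not stationary.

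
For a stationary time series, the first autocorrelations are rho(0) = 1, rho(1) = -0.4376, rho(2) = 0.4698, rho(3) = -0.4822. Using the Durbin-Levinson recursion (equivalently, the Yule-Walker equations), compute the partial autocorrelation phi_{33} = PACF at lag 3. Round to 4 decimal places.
\phi_{33} = -0.2761

The PACF at lag k is phi_{kk}, the last component of the solution
to the Yule-Walker system G_k phi = r_k where
  (G_k)_{ij} = rho(|i - j|), (r_k)_i = rho(i), i,j = 1..k.
Equivalently, Durbin-Levinson gives phi_{kk} iteratively:
  phi_{11} = rho(1)
  phi_{kk} = [rho(k) - sum_{j=1..k-1} phi_{k-1,j} rho(k-j)]
            / [1 - sum_{j=1..k-1} phi_{k-1,j} rho(j)],
  phi_{k,j} = phi_{k-1,j} - phi_{kk} phi_{k-1,k-j},  j = 1..k-1.
Step k = 1:
  phi_11 = rho(1) = -0.4376.
Step k = 2:
  phi_22 = [rho(2) - phi_11 rho(1)] / [1 - phi_11 rho(1)] = [0.4698 - (-0.4376)(-0.4376)] / [1 - (-0.4376)(-0.4376)]
         = 0.27830624 / 0.80850624 = 0.344223.
  Update: phi_21 = phi_11 - phi_22 phi_11 = -0.4376 - (0.344223)(-0.4376) = -0.286968.
Step k = 3:
  phi_33 = [rho(3) - phi_21 rho(2) - phi_22 rho(1)] / [1 - phi_21 rho(1) - phi_22 rho(2)]
    numerator   = -0.4822 - (-0.286968)(0.4698) - (0.344223)(-0.4376) = -0.1967505
    denominator = 1 - (-0.286968)(-0.4376) - (0.344223)(0.4698) = 0.7127069
  phi_33 = -0.1967505 / 0.7127069 = -0.2761.
Therefore phi_{33} = -0.2761.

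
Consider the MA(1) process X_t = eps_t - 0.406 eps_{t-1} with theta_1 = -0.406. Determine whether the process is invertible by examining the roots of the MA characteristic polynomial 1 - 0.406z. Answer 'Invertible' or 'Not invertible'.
\text{Invertible}

The MA(q) characteristic polynomial is P(z) = 1 - 0.406z.
Invertibility requires all roots to lie outside the unit circle, i.e. |z| > 1 for every root.
This is linear in z: 1 + (-0.406) z = 0  =>  z = -1/(-0.406) = 2.463054,  |z| = 2.463054.
Moduli of all roots: 2.4631.
All moduli strictly greater than 1? Yes.
Verdict: Invertible.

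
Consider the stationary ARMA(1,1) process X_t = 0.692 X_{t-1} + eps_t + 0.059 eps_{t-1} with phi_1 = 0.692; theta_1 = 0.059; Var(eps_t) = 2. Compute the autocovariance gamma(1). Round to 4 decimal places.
\gamma(1) = 2.9998

Multiply the model equation by X_{t-k} and take expectations. With theta_0 = psi_0 = 1 and psi_j the MA(infinity) weights, this gives
  gamma(k) - sum_i phi_i gamma(k-i) = c_k,
  c_k = sigma^2 * sum_{j=k..q} theta_j psi_{j-k}   (c_k = 0 for k > q),
using gamma(-m) = gamma(m).
psi-weights needed (psi_j = theta_j + sum_i phi_i psi_{j-i}):
  psi_1 = theta_1 + phi_1 = 0.059 + (0.692) = 0.751
Right-hand sides:
  c_0 = sigma^2 (1 + theta_1 psi_1) = 2 * (1 + (0.059)(0.751)) = 2 * 1.044309 = 2.088618
  c_1 = sigma^2 theta_1 = 2 * (0.059) = 0.118
  c_2 = 0
Equations for k = 0 and k = 1 (AR order 1):
  gamma(0) = phi_1 gamma(1) + c_0
  gamma(1) = phi_1 gamma(0) + c_1
Substituting the second into the first: gamma(0) (1 - phi_1^2) = c_0 + phi_1 c_1, so
  gamma(0) = (c_0 + phi_1 c_1) / (1 - phi_1^2) = (2.088618 + (0.692)(0.118)) / (1 - (0.692)^2) = 2.170274 / 0.521136 = 4.164506.
  gamma(1) = phi_1 gamma(0) + c_1 = (0.692)(4.164506) + (0.118) = 2.999838.
Therefore gamma(1) = 2.9998 (to 4 decimal places).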